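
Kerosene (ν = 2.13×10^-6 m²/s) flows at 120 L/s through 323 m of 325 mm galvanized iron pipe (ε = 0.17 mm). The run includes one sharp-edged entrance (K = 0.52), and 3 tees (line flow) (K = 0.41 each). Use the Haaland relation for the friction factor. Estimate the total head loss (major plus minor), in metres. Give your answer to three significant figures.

H_L ≈ 2.16 m

V = 4Q/(πD²) = 1.447 m/s; V²/2g = 0.1066 m
Re = 2.21×10^5, ε/D = 5.23×10^-4 → f = 0.01861 (Haaland)
Major: h_f = f(L/D)·V²/2g = 0.01861·993.8·0.1066 = 1.972 m
Minor: ΣK = 1.75; h_m = ΣK·V²/2g = 0.1866 m
Total H_L = 1.972 + 0.1866 = 2.159 m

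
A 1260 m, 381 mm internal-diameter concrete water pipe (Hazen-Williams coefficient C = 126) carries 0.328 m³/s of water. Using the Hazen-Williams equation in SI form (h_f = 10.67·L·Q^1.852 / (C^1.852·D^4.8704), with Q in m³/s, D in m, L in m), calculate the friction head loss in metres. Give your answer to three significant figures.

h_f ≈ 24.2 m

h_f = 10.67·1260·0.328^1.852 / (126^1.852·0.381^4.8704) = 24.16 m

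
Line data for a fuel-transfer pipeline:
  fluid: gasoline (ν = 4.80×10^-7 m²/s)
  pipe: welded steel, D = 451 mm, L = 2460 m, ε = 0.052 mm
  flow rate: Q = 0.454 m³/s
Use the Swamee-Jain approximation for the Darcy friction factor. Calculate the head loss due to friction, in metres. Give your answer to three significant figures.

V = 4Q/(πD²) = 4·0.454/(π·0.451²) = 2.842 m/s
Re = VD/ν = 2.842·0.451/4.80×10^-7 = 2.67×10^6 → turbulent
ε/D = 0.052/451 = 1.15×10^-4
Swamee-Jain: f = 0.01296
h_f = f(L/D)V²/(2g) = 0.01296·(2460/0.451)·2.842²/(2·9.81) = 29.11 m

h_f ≈ 29.1 m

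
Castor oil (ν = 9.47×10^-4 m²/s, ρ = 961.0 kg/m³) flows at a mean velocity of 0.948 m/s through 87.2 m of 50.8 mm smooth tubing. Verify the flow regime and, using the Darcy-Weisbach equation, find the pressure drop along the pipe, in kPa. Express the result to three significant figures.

Re = VD/ν = 0.948·0.05080/9.47×10^-4 = 50.9 → laminar (Re < 2300)
f = 64/Re = 1.259
h_f = f(L/D)V²/(2g) = 1.259·(87.2/0.05080)·0.948²/(2·9.81) = 98.95 m
Δp = ρg·h_f = 961.0·9.81·98.95 = 932.9 kPa

Δp ≈ 933 kPa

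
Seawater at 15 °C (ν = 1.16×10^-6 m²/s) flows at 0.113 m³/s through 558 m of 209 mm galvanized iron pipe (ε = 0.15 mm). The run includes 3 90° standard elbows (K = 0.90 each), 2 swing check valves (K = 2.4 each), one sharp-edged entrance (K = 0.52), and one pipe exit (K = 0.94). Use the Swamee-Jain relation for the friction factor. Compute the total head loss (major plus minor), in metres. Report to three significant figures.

H_L ≈ 32.9 m

V = 4Q/(πD²) = 3.294 m/s; V²/2g = 0.5530 m
Re = 5.93×10^5, ε/D = 7.18×10^-4 → f = 0.01890 (Swamee-Jain)
Major: h_f = f(L/D)·V²/2g = 0.01890·2670·0.5530 = 27.90 m
Minor: ΣK = 8.96; h_m = ΣK·V²/2g = 4.955 m
Total H_L = 27.90 + 4.955 = 32.85 m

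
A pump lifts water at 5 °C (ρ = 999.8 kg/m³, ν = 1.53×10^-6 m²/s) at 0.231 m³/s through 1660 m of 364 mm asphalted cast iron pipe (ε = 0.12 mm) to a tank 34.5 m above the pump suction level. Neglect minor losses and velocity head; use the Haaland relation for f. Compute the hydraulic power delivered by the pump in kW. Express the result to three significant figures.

V = 4Q/(πD²) = 2.220 m/s; Re = 5.28×10^5; ε/D = 3.30×10^-4; f = 0.01634
h_f = f(L/D)V²/2g = 18.71 m
Total head H = z + h_f = 34.5 + 18.71 = 53.21 m
P_hyd = ρgQH = 999.8·9.81·0.231·53.21 = 120.6 kW

P_hyd ≈ 121 kW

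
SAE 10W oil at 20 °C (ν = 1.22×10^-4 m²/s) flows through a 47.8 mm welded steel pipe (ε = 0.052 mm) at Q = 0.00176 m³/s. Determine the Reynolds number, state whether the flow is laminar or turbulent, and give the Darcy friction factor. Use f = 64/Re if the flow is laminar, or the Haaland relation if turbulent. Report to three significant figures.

V = 4Q/(πD²) = 0.9808 m/s
Re = VD/ν = 0.9808·0.0478/1.22×10^-4 = 384
Re < 2300 → laminar → f = 64/Re = 0.1666

Re ≈ 384; laminar; f = 64/Re ≈ 0.167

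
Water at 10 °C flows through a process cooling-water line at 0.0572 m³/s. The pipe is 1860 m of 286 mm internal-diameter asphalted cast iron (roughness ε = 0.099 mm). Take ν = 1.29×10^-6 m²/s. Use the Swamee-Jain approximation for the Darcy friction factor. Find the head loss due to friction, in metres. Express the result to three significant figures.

h_f ≈ 4.76 m

V = 4Q/(πD²) = 4·0.0572/(π·0.286²) = 0.8904 m/s
Re = VD/ν = 0.8904·0.286/1.29×10^-6 = 1.97×10^5 → turbulent
ε/D = 0.099/286 = 3.46×10^-4
Swamee-Jain: f = 0.01810
h_f = f(L/D)V²/(2g) = 0.01810·(1860/0.286)·0.8904²/(2·9.81) = 4.756 m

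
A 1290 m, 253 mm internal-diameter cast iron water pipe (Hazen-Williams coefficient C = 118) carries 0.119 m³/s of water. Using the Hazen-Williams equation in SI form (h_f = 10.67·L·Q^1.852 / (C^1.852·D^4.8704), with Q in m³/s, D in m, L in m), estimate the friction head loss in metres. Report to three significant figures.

h_f = 10.67·1290·0.119^1.852 / (118^1.852·0.253^4.8704) = 31.37 m

h_f ≈ 31.4 m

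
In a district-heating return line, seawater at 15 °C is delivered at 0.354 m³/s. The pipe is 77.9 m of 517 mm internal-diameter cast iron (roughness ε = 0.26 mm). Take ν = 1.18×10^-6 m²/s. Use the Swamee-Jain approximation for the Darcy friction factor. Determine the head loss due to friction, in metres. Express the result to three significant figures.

h_f ≈ 0.382 m

V = 4Q/(πD²) = 4·0.354/(π·0.517²) = 1.686 m/s
Re = VD/ν = 1.686·0.517/1.18×10^-6 = 7.39×10^5 → turbulent
ε/D = 0.26/517 = 5.03×10^-4
Swamee-Jain: f = 0.01750
h_f = f(L/D)V²/(2g) = 0.01750·(77.9/0.517)·1.686²/(2·9.81) = 0.3821 m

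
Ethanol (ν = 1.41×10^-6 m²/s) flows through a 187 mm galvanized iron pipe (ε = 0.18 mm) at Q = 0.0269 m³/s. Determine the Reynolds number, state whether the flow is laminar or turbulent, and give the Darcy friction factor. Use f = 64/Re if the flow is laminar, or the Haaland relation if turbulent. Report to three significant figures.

Re ≈ 1.30×10^5; turbulent; f ≈ 0.0214

V = 4Q/(πD²) = 0.9794 m/s
Re = VD/ν = 0.9794·0.187/1.41×10^-6 = 1.30×10^5
Re > 4000 → turbulent; ε/D = 9.63×10^-4
Haaland: f = 0.02136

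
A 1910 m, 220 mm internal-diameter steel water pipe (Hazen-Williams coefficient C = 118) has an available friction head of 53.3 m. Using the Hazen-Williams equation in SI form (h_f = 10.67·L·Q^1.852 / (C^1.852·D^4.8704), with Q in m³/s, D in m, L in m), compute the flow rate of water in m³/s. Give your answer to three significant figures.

Rearranging: Q = [h_f·C^1.852·D^4.8704 / (10.67·L)]^(1/1.852)
Q = [53.3·118^1.852·0.220^4.8704 / (10.67·1910)]^0.540 = 0.08875 m³/s

Q ≈ 0.0887 m³/s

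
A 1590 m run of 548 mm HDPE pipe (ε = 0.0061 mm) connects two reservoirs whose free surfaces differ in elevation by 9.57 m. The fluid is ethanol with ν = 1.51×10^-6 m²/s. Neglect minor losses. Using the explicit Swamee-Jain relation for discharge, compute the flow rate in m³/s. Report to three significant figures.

Swamee-Jain (Type II): Q = -0.965·√(gD⁵h_f/L)·ln[ε/(3.7D) + √(3.17ν²L/(gD³h_f))]
√(gD⁵h_f/L) = √(9.81·0.548⁵·9.57/1590) = 0.05402
ε/(3.7D) = 3.01×10^-6; √(3.17ν²L/(gD³h_f)) = 2.73×10^-5
Q = -0.965·0.05402·ln(3.028×10^-5) = 0.5424 m³/s
Check: V = 2.30 m/s, Re = 8.35×10^5, f = 0.01221, h_f = 9.55 m ≈ 9.57 m ✓

Q ≈ 0.542 m³/s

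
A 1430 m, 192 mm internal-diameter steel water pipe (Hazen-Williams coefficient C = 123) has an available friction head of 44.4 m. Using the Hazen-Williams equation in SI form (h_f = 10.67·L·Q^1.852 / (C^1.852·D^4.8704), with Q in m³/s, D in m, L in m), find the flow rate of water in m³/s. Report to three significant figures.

Rearranging: Q = [h_f·C^1.852·D^4.8704 / (10.67·L)]^(1/1.852)
Q = [44.4·123^1.852·0.192^4.8704 / (10.67·1430)]^0.540 = 0.06851 m³/s

Q ≈ 0.0685 m³/s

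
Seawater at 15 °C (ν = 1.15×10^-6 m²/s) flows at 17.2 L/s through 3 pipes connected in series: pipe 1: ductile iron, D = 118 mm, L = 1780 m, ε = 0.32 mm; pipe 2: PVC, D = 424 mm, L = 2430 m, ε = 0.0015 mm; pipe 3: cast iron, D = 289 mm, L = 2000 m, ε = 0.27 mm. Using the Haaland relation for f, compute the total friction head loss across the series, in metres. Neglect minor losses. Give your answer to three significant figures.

H ≈ 50.6 m

Pipe 1: V = 1.573 m/s, Re = 1.61×10^5, ε/D = 0.00271, f = 0.02628, h_1 = f(L/D)V²/2g = 49.98 m
Pipe 2: V = 0.1218 m/s, Re = 4.49×10^4, ε/D = 3.54×10^-6, f = 0.02123, h_2 = f(L/D)V²/2g = 0.09202 m
Pipe 3: V = 0.2622 m/s, Re = 6.59×10^4, ε/D = 9.34×10^-4, f = 0.02272, h_3 = f(L/D)V²/2g = 0.5510 m
Series → Q common, losses add: H = Σh = 50.62 m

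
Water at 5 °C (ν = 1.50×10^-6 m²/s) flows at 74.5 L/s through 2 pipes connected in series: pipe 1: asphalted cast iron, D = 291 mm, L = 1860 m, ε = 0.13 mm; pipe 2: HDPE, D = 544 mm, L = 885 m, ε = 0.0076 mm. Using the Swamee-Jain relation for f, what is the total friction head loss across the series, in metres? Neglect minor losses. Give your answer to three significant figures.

H ≈ 7.71 m

Pipe 1: V = 1.120 m/s, Re = 2.17×10^5, ε/D = 4.47×10^-4, f = 0.01850, h_1 = f(L/D)V²/2g = 7.564 m
Pipe 2: V = 0.3205 m/s, Re = 1.16×10^5, ε/D = 1.40×10^-5, f = 0.01741, h_2 = f(L/D)V²/2g = 0.1483 m
Series → Q common, losses add: H = Σh = 7.712 m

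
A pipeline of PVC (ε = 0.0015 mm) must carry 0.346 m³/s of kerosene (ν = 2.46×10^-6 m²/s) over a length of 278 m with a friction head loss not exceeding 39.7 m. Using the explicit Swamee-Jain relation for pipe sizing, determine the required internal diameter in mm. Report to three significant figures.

D ≈ 246 mm

Swamee-Jain (Type III): D = 0.66·[ε^1.25·(LQ²/(gh_f))^4.75 + ν·Q^9.4·(L/(gh_f))^5.2]^0.04
LQ²/(gh_f) = 0.08546; L/(gh_f) = 0.7138
Term 1 = ε^1.25·(…)^4.75 = 4.42×10^-13; Term 2 = ν·Q^9.4·(…)^5.2 = 1.98×10^-11
D = 0.66·(4.42×10^-13 + 1.98×10^-11)^0.04 = 0.2465 m = 246 mm
Check: V = 7.25 m/s, Re = 7.27×10^5, f = 0.01238, h_f = 37.4 m ≈ 39.7 m ✓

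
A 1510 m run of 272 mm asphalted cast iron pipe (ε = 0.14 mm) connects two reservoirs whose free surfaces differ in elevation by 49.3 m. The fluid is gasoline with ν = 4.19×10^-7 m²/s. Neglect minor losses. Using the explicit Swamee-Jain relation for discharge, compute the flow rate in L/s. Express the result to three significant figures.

Q ≈ 186 L/s

Swamee-Jain (Type II): Q = -0.965·√(gD⁵h_f/L)·ln[ε/(3.7D) + √(3.17ν²L/(gD³h_f))]
√(gD⁵h_f/L) = √(9.81·0.272⁵·49.3/1510) = 0.02184
ε/(3.7D) = 1.39×10^-4; √(3.17ν²L/(gD³h_f)) = 9.29×10^-6
Q = -0.965·0.02184·ln(1.484×10^-4) = 0.1858 m³/s
Check: V = 3.20 m/s, Re = 2.08×10^6, f = 0.01712, h_f = 49.5 m ≈ 49.3 m ✓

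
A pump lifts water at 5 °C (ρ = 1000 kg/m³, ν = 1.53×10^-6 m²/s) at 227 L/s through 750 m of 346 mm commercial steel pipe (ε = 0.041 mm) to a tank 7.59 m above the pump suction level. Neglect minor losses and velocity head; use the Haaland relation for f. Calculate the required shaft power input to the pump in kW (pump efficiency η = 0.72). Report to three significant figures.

P_shaft ≈ 52.0 kW

V = 4Q/(πD²) = 2.414 m/s; Re = 5.46×10^5; ε/D = 1.18×10^-4; f = 0.01433
h_f = f(L/D)V²/2g = 9.231 m
Total head H = z + h_f = 7.59 + 9.231 = 16.82 m
P_hyd = ρgQH = 1000·9.81·0.227·16.82 = 37.46 kW
P_shaft = P_hyd/η = 37.46/0.72 = 52.02 kW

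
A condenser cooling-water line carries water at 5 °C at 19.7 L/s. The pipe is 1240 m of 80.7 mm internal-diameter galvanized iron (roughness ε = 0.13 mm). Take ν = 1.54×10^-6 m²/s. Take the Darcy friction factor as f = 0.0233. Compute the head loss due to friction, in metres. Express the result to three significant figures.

V = 4Q/(πD²) = 4·0.0197/(π·0.0807²) = 3.851 m/s
h_f = f(L/D)V²/(2g) = 0.02330·(1240/0.0807)·3.851²/(2·9.81) = 270.7 m

h_f ≈ 271 m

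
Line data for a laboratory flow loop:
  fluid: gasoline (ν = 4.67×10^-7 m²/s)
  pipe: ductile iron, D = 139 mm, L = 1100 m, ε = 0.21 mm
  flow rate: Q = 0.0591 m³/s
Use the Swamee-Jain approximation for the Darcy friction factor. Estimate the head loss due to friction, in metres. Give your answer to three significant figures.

V = 4Q/(πD²) = 4·0.0591/(π·0.139²) = 3.895 m/s
Re = VD/ν = 3.895·0.139/4.67×10^-7 = 1.16×10^6 → turbulent
ε/D = 0.21/139 = 0.00151
Swamee-Jain: f = 0.02204
h_f = f(L/D)V²/(2g) = 0.02204·(1100/0.139)·3.895²/(2·9.81) = 134.8 m

h_f ≈ 135 m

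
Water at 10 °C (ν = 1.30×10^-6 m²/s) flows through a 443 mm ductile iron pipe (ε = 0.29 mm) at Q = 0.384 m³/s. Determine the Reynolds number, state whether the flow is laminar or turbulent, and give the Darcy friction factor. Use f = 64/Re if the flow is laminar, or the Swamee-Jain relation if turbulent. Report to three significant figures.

V = 4Q/(πD²) = 2.491 m/s
Re = VD/ν = 2.491·0.443/1.30×10^-6 = 8.49×10^5
Re > 4000 → turbulent; ε/D = 6.55×10^-4
Swamee-Jain: f = 0.01834

Re ≈ 8.49×10^5; turbulent; f ≈ 0.0183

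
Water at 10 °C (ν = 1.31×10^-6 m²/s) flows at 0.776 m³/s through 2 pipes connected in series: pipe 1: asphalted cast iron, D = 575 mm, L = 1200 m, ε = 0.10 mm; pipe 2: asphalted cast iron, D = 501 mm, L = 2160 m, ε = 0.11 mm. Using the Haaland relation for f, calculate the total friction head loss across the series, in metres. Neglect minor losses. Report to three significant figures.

H ≈ 63.0 m

Pipe 1: V = 2.988 m/s, Re = 1.31×10^6, ε/D = 1.74×10^-4, f = 0.01410, h_1 = f(L/D)V²/2g = 13.39 m
Pipe 2: V = 3.936 m/s, Re = 1.51×10^6, ε/D = 2.20×10^-4, f = 0.01456, h_2 = f(L/D)V²/2g = 49.59 m
Series → Q common, losses add: H = Σh = 62.99 m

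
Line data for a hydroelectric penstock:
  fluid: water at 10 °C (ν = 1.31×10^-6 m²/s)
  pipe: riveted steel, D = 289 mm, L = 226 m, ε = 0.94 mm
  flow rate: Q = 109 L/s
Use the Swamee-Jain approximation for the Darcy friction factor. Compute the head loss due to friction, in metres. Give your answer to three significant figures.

h_f ≈ 3.00 m

V = 4Q/(πD²) = 4·0.109/(π·0.289²) = 1.662 m/s
Re = VD/ν = 1.662·0.289/1.31×10^-6 = 3.67×10^5 → turbulent
ε/D = 0.94/289 = 0.00325
Swamee-Jain: f = 0.02725
h_f = f(L/D)V²/(2g) = 0.02725·(226/0.289)·1.662²/(2·9.81) = 2.999 m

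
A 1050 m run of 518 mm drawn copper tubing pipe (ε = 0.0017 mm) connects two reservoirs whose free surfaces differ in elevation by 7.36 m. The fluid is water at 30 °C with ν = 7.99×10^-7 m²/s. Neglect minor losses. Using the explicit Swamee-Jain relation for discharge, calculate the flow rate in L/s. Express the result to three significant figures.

Q ≈ 541 L/s

Swamee-Jain (Type II): Q = -0.965·√(gD⁵h_f/L)·ln[ε/(3.7D) + √(3.17ν²L/(gD³h_f))]
√(gD⁵h_f/L) = √(9.81·0.518⁵·7.36/1050) = 0.05064
ε/(3.7D) = 8.87×10^-7; √(3.17ν²L/(gD³h_f)) = 1.46×10^-5
Q = -0.965·0.05064·ln(1.544×10^-5) = 0.5414 m³/s
Check: V = 2.57 m/s, Re = 1.67×10^6, f = 0.01079, h_f = 7.35 m ≈ 7.36 m ✓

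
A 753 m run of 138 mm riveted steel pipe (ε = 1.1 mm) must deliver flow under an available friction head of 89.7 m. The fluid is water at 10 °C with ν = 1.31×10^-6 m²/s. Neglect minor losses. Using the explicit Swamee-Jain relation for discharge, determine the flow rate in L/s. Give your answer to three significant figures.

Q ≈ 45.2 L/s

Swamee-Jain (Type II): Q = -0.965·√(gD⁵h_f/L)·ln[ε/(3.7D) + √(3.17ν²L/(gD³h_f))]
√(gD⁵h_f/L) = √(9.81·0.138⁵·89.7/753) = 0.007648
ε/(3.7D) = 0.00215; √(3.17ν²L/(gD³h_f)) = 4.21×10^-5
Q = -0.965·0.007648·ln(0.002196) = 0.04517 m³/s
Check: V = 3.02 m/s, Re = 3.18×10^5, f = 0.03549, h_f = 90.0 m ≈ 89.7 m ✓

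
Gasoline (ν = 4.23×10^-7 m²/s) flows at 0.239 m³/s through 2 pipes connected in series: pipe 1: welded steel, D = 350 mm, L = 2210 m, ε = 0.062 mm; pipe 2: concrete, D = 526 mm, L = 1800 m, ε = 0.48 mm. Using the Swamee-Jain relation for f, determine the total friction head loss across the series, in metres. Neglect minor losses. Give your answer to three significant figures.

Pipe 1: V = 2.484 m/s, Re = 2.06×10^6, ε/D = 1.77×10^-4, f = 0.01402, h_1 = f(L/D)V²/2g = 27.84 m
Pipe 2: V = 1.100 m/s, Re = 1.37×10^6, ε/D = 9.13×10^-4, f = 0.01952, h_2 = f(L/D)V²/2g = 4.119 m
Series → Q common, losses add: H = Σh = 31.96 m

H ≈ 32.0 m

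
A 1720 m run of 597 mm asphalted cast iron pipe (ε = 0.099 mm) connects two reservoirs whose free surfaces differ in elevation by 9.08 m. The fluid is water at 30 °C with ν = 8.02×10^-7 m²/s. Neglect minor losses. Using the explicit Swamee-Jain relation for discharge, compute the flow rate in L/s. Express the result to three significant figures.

Q ≈ 590 L/s

Swamee-Jain (Type II): Q = -0.965·√(gD⁵h_f/L)·ln[ε/(3.7D) + √(3.17ν²L/(gD³h_f))]
√(gD⁵h_f/L) = √(9.81·0.597⁵·9.08/1720) = 0.06267
ε/(3.7D) = 4.48×10^-5; √(3.17ν²L/(gD³h_f)) = 1.36×10^-5
Q = -0.965·0.06267·ln(5.842×10^-5) = 0.5895 m³/s
Check: V = 2.11 m/s, Re = 1.57×10^6, f = 0.01403, h_f = 9.14 m ≈ 9.08 m ✓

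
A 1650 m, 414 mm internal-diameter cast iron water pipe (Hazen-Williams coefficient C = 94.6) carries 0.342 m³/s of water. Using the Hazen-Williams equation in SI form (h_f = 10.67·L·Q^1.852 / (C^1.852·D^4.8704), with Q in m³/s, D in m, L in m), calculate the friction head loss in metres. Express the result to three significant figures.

h_f ≈ 38.8 m

h_f = 10.67·1650·0.342^1.852 / (94.6^1.852·0.414^4.8704) = 38.79 m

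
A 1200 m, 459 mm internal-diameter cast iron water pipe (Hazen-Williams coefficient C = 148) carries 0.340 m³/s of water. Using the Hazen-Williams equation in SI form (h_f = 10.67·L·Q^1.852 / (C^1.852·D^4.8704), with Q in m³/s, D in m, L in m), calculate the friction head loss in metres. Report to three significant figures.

h_f = 10.67·1200·0.340^1.852 / (148^1.852·0.459^4.8704) = 7.369 m

h_f ≈ 7.37 m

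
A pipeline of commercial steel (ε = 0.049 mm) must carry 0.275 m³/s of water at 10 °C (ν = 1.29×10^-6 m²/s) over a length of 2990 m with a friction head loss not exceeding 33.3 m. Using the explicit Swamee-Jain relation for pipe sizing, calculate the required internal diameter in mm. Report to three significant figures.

Swamee-Jain (Type III): D = 0.66·[ε^1.25·(LQ²/(gh_f))^4.75 + ν·Q^9.4·(L/(gh_f))^5.2]^0.04
LQ²/(gh_f) = 0.6922; L/(gh_f) = 9.153
Term 1 = ε^1.25·(…)^4.75 = 7.14×10^-7; Term 2 = ν·Q^9.4·(…)^5.2 = 6.92×10^-7
D = 0.66·(7.14×10^-7 + 6.92×10^-7)^0.04 = 0.3850 m = 385 mm
Check: V = 2.36 m/s, Re = 7.05×10^5, f = 0.01429, h_f = 31.6 m ≈ 33.3 m ✓

D ≈ 385 mm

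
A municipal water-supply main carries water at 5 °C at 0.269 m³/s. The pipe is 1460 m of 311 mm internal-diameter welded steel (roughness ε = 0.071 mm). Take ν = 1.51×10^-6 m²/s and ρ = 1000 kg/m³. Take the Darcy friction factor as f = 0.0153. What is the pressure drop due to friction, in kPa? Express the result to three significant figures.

V = 4Q/(πD²) = 4·0.269/(π·0.311²) = 3.541 m/s
h_f = f(L/D)V²/(2g) = 0.01530·(1460/0.311)·3.541²/(2·9.81) = 45.91 m
Δp = ρg·h_f = 1000·9.81·45.91 = 450.3 kPa

Δp ≈ 450 kPa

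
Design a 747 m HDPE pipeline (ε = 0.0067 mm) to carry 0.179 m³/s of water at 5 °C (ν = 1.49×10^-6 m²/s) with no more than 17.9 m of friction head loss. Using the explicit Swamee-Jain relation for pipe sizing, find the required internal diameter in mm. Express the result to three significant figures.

D ≈ 274 mm

Swamee-Jain (Type III): D = 0.66·[ε^1.25·(LQ²/(gh_f))^4.75 + ν·Q^9.4·(L/(gh_f))^5.2]^0.04
LQ²/(gh_f) = 0.1363; L/(gh_f) = 4.254
Term 1 = ε^1.25·(…)^4.75 = 2.64×10^-11; Term 2 = ν·Q^9.4·(…)^5.2 = 2.63×10^-10
D = 0.66·(2.64×10^-11 + 2.63×10^-10)^0.04 = 0.2742 m = 274 mm
Check: V = 3.03 m/s, Re = 5.58×10^5, f = 0.01325, h_f = 16.9 m ≈ 17.9 m ✓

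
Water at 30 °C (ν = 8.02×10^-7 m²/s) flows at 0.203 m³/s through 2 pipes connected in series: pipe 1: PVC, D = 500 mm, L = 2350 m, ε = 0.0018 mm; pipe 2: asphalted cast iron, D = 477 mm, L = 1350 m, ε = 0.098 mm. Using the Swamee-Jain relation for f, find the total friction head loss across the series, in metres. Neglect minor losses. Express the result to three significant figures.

H ≈ 6.05 m

Pipe 1: V = 1.034 m/s, Re = 6.45×10^5, ε/D = 3.60×10^-6, f = 0.01258, h_1 = f(L/D)V²/2g = 3.222 m
Pipe 2: V = 1.136 m/s, Re = 6.76×10^5, ε/D = 2.05×10^-4, f = 0.01520, h_2 = f(L/D)V²/2g = 2.830 m
Series → Q common, losses add: H = Σh = 6.052 m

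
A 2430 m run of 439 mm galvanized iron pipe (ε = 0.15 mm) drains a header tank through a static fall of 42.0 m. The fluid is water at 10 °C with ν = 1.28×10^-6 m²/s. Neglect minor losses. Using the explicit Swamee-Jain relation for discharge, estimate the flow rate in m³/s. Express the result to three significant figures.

Q ≈ 0.462 m³/s

Swamee-Jain (Type II): Q = -0.965·√(gD⁵h_f/L)·ln[ε/(3.7D) + √(3.17ν²L/(gD³h_f))]
√(gD⁵h_f/L) = √(9.81·0.439⁵·42.0/2430) = 0.05258
ε/(3.7D) = 9.23×10^-5; √(3.17ν²L/(gD³h_f)) = 1.90×10^-5
Q = -0.965·0.05258·ln(1.114×10^-4) = 0.4619 m³/s
Check: V = 3.05 m/s, Re = 1.05×10^6, f = 0.01609, h_f = 42.3 m ≈ 42.0 m ✓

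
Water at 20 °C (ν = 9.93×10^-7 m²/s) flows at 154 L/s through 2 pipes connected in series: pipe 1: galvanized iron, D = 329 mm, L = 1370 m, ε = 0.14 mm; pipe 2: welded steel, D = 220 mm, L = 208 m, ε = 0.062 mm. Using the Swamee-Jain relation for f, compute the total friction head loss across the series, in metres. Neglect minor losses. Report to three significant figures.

H ≈ 24.3 m

Pipe 1: V = 1.812 m/s, Re = 6.00×10^5, ε/D = 4.26×10^-4, f = 0.01713, h_1 = f(L/D)V²/2g = 11.93 m
Pipe 2: V = 4.051 m/s, Re = 8.98×10^5, ε/D = 2.82×10^-4, f = 0.01567, h_2 = f(L/D)V²/2g = 12.39 m
Series → Q common, losses add: H = Σh = 24.32 m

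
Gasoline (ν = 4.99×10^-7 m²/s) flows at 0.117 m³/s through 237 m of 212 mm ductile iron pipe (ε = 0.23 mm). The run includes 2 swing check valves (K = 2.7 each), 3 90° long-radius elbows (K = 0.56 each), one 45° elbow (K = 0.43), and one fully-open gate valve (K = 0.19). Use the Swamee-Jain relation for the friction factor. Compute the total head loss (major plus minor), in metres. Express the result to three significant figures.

V = 4Q/(πD²) = 3.315 m/s; V²/2g = 0.5600 m
Re = 1.41×10^6, ε/D = 0.00108 → f = 0.02031 (Swamee-Jain)
Major: h_f = f(L/D)·V²/2g = 0.02031·1118·0.5600 = 12.71 m
Minor: ΣK = 7.70; h_m = ΣK·V²/2g = 4.312 m
Total H_L = 12.71 + 4.312 = 17.02 m

H_L ≈ 17.0 m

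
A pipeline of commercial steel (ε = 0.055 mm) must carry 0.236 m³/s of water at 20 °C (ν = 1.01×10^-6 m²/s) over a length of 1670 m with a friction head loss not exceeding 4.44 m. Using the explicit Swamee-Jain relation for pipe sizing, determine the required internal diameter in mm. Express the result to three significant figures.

D ≈ 482 mm

Swamee-Jain (Type III): D = 0.66·[ε^1.25·(LQ²/(gh_f))^4.75 + ν·Q^9.4·(L/(gh_f))^5.2]^0.04
LQ²/(gh_f) = 2.135; L/(gh_f) = 38.34
Term 1 = ε^1.25·(…)^4.75 = 1.74×10^-4; Term 2 = ν·Q^9.4·(…)^5.2 = 2.21×10^-4
D = 0.66·(1.74×10^-4 + 2.21×10^-4)^0.04 = 0.4824 m = 482 mm
Check: V = 1.29 m/s, Re = 6.17×10^5, f = 0.01431, h_f = 4.21 m ≈ 4.44 m ✓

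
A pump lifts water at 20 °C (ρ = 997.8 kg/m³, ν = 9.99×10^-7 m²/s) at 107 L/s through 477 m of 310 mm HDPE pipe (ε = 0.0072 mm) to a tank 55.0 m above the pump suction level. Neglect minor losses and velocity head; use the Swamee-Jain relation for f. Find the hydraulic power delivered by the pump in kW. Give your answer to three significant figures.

V = 4Q/(πD²) = 1.418 m/s; Re = 4.40×10^5; ε/D = 2.32×10^-5; f = 0.01373
h_f = f(L/D)V²/2g = 2.165 m
Total head H = z + h_f = 55.0 + 2.165 = 57.16 m
P_hyd = ρgQH = 997.8·9.81·0.107·57.16 = 59.87 kW

P_hyd ≈ 59.9 kW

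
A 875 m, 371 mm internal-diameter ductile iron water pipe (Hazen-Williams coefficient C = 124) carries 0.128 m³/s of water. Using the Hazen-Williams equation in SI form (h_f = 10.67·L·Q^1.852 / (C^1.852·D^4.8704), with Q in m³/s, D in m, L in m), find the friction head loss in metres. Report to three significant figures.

h_f = 10.67·875·0.128^1.852 / (124^1.852·0.371^4.8704) = 3.444 m

h_f ≈ 3.44 m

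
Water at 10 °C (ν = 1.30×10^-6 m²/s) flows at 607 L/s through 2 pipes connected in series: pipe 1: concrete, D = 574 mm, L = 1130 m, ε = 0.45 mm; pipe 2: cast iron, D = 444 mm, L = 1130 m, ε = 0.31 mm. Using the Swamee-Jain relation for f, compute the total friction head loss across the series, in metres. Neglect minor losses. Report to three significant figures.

Pipe 1: V = 2.346 m/s, Re = 1.04×10^6, ε/D = 7.84×10^-4, f = 0.01896, h_1 = f(L/D)V²/2g = 10.47 m
Pipe 2: V = 3.920 m/s, Re = 1.34×10^6, ε/D = 6.98×10^-4, f = 0.01840, h_2 = f(L/D)V²/2g = 36.69 m
Series → Q common, losses add: H = Σh = 47.16 m

H ≈ 47.2 m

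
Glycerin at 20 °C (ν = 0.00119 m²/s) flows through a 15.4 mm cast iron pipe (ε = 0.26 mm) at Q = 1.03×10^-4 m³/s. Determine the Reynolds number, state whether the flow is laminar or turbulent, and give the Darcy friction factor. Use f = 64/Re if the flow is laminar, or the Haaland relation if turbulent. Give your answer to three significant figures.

Re ≈ 7.16; laminar; f = 64/Re ≈ 8.94

V = 4Q/(πD²) = 0.5530 m/s
Re = VD/ν = 0.5530·0.0154/0.00119 = 7.16
Re < 2300 → laminar → f = 64/Re = 8.943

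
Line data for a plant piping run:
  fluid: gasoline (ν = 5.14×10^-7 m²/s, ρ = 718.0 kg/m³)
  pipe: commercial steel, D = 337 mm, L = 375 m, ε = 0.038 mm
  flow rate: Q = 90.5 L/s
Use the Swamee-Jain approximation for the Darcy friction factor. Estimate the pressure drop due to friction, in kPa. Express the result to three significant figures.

Δp ≈ 5.84 kPa

V = 4Q/(πD²) = 4·0.0905/(π·0.337²) = 1.015 m/s
Re = VD/ν = 1.015·0.337/5.14×10^-7 = 6.65×10^5 → turbulent
ε/D = 0.038/337 = 1.13×10^-4
Swamee-Jain: f = 0.01419
h_f = f(L/D)V²/(2g) = 0.01419·(375/0.337)·1.015²/(2·9.81) = 0.8284 m
Δp = ρg·h_f = 718.0·9.81·0.8284 = 5.835 kPa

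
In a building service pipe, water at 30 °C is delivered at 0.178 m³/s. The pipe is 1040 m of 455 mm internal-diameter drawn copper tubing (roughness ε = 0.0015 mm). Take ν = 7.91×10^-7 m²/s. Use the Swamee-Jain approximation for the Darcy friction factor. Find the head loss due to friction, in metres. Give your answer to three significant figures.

h_f ≈ 1.76 m

V = 4Q/(πD²) = 4·0.178/(π·0.455²) = 1.095 m/s
Re = VD/ν = 1.095·0.455/7.91×10^-7 = 6.30×10^5 → turbulent
ε/D = 0.0015/455 = 3.30×10^-6
Swamee-Jain: f = 0.01263
h_f = f(L/D)V²/(2g) = 0.01263·(1040/0.455)·1.095²/(2·9.81) = 1.763 m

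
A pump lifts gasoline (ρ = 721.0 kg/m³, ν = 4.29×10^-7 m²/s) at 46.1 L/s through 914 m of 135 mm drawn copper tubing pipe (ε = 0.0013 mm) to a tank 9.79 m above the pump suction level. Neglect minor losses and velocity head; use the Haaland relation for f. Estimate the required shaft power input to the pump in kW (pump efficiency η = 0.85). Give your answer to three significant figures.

P_shaft ≈ 19.9 kW

V = 4Q/(πD²) = 3.221 m/s; Re = 1.01×10^6; ε/D = 9.63×10^-6; f = 0.01174
h_f = f(L/D)V²/2g = 42.00 m
Total head H = z + h_f = 9.79 + 42.00 = 51.79 m
P_hyd = ρgQH = 721.0·9.81·0.0461·51.79 = 16.89 kW
P_shaft = P_hyd/η = 16.89/0.85 = 19.87 kW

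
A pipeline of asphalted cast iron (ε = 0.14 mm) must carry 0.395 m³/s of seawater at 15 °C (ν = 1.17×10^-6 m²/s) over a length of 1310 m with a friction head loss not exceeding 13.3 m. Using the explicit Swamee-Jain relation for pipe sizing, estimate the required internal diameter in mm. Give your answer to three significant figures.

Swamee-Jain (Type III): D = 0.66·[ε^1.25·(LQ²/(gh_f))^4.75 + ν·Q^9.4·(L/(gh_f))^5.2]^0.04
LQ²/(gh_f) = 1.567; L/(gh_f) = 10.04
Term 1 = ε^1.25·(…)^4.75 = 1.28×10^-4; Term 2 = ν·Q^9.4·(…)^5.2 = 3.06×10^-5
D = 0.66·(1.28×10^-4 + 3.06×10^-5)^0.04 = 0.4652 m = 465 mm
Check: V = 2.32 m/s, Re = 9.24×10^5, f = 0.01582, h_f = 12.3 m ≈ 13.3 m ✓

D ≈ 465 mm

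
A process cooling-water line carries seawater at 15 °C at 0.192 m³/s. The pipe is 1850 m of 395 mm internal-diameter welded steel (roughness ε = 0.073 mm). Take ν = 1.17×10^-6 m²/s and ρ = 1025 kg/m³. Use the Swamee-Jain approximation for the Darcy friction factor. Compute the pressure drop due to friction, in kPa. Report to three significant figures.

V = 4Q/(πD²) = 4·0.192/(π·0.395²) = 1.567 m/s
Re = VD/ν = 1.567·0.395/1.17×10^-6 = 5.29×10^5 → turbulent
ε/D = 0.073/395 = 1.85×10^-4
Swamee-Jain: f = 0.01529
h_f = f(L/D)V²/(2g) = 0.01529·(1850/0.395)·1.567²/(2·9.81) = 8.961 m
Δp = ρg·h_f = 1025·9.81·8.961 = 90.10 kPa

Δp ≈ 90.1 kPa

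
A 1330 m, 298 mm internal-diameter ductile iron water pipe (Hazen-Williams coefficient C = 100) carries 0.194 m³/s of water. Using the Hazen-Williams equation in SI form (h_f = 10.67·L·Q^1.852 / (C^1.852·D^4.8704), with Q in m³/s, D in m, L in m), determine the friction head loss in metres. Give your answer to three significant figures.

h_f ≈ 49.0 m

h_f = 10.67·1330·0.194^1.852 / (100^1.852·0.298^4.8704) = 48.96 m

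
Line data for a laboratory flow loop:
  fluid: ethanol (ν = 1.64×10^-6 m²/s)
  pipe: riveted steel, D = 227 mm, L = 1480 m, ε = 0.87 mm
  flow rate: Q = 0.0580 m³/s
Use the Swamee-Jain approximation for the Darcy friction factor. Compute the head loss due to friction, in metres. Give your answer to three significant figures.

V = 4Q/(πD²) = 4·0.0580/(π·0.227²) = 1.433 m/s
Re = VD/ν = 1.433·0.227/1.64×10^-6 = 1.98×10^5 → turbulent
ε/D = 0.87/227 = 0.00383
Swamee-Jain: f = 0.02882
h_f = f(L/D)V²/(2g) = 0.02882·(1480/0.227)·1.433²/(2·9.81) = 19.67 m

h_f ≈ 19.7 m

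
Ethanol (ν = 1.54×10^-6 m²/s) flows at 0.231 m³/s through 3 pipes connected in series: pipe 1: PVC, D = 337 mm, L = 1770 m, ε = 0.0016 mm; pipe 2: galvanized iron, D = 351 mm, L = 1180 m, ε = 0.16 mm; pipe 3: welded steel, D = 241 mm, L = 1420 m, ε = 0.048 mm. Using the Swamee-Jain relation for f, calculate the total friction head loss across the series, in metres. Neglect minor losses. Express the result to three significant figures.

Pipe 1: V = 2.590 m/s, Re = 5.67×10^5, ε/D = 4.75×10^-6, f = 0.01289, h_1 = f(L/D)V²/2g = 23.13 m
Pipe 2: V = 2.387 m/s, Re = 5.44×10^5, ε/D = 4.56×10^-4, f = 0.01742, h_2 = f(L/D)V²/2g = 17.01 m
Pipe 3: V = 5.064 m/s, Re = 7.92×10^5, ε/D = 1.99×10^-4, f = 0.01497, h_3 = f(L/D)V²/2g = 115.3 m
Series → Q common, losses add: H = Σh = 155.5 m

H ≈ 155 m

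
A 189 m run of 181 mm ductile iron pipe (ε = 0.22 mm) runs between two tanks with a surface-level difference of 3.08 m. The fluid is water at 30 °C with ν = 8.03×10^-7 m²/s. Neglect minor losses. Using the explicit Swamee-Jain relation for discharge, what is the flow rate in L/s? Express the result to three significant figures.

Swamee-Jain (Type II): Q = -0.965·√(gD⁵h_f/L)·ln[ε/(3.7D) + √(3.17ν²L/(gD³h_f))]
√(gD⁵h_f/L) = √(9.81·0.181⁵·3.08/189) = 0.005573
ε/(3.7D) = 3.29×10^-4; √(3.17ν²L/(gD³h_f)) = 4.64×10^-5
Q = -0.965·0.005573·ln(3.749×10^-4) = 0.04242 m³/s
Check: V = 1.65 m/s, Re = 3.72×10^5, f = 0.02143, h_f = 3.10 m ≈ 3.08 m ✓

Q ≈ 42.4 L/s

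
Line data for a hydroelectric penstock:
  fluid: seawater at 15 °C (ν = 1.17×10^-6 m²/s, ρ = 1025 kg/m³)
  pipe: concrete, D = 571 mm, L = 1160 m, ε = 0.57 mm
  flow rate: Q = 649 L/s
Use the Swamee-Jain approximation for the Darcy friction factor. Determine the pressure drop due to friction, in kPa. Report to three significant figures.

Δp ≈ 133 kPa

V = 4Q/(πD²) = 4·0.649/(π·0.571²) = 2.534 m/s
Re = VD/ν = 2.534·0.571/1.17×10^-6 = 1.24×10^6 → turbulent
ε/D = 0.57/571 = 9.98×10^-4
Swamee-Jain: f = 0.01995
h_f = f(L/D)V²/(2g) = 0.01995·(1160/0.571)·2.534²/(2·9.81) = 13.27 m
Δp = ρg·h_f = 1025·9.81·13.27 = 133.4 kPa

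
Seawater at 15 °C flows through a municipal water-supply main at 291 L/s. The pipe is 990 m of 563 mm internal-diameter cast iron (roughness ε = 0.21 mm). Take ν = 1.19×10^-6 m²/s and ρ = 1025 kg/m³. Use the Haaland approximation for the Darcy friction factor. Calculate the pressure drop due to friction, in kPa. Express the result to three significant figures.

V = 4Q/(πD²) = 4·0.291/(π·0.563²) = 1.169 m/s
Re = VD/ν = 1.169·0.563/1.19×10^-6 = 5.53×10^5 → turbulent
ε/D = 0.21/563 = 3.73×10^-4
Haaland: f = 0.01662
h_f = f(L/D)V²/(2g) = 0.01662·(990/0.563)·1.169²/(2·9.81) = 2.036 m
Δp = ρg·h_f = 1025·9.81·2.036 = 20.47 kPa

Δp ≈ 20.5 kPa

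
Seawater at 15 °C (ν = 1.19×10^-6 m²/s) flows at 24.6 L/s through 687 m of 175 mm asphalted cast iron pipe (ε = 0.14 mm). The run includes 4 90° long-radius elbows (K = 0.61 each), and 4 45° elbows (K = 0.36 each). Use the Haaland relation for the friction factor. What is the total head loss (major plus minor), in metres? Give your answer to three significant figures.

H_L ≈ 4.49 m

V = 4Q/(πD²) = 1.023 m/s; V²/2g = 0.05331 m
Re = 1.50×10^5, ε/D = 8.00×10^-4 → f = 0.02048 (Haaland)
Major: h_f = f(L/D)·V²/2g = 0.02048·3926·0.05331 = 4.287 m
Minor: ΣK = 3.88; h_m = ΣK·V²/2g = 0.2069 m
Total H_L = 4.287 + 0.2069 = 4.494 m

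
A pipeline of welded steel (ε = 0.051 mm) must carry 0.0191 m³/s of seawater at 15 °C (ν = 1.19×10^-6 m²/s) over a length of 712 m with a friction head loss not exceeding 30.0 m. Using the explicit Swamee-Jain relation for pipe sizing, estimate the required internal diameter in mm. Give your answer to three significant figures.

Swamee-Jain (Type III): D = 0.66·[ε^1.25·(LQ²/(gh_f))^4.75 + ν·Q^9.4·(L/(gh_f))^5.2]^0.04
LQ²/(gh_f) = 8.826×10^-4; L/(gh_f) = 2.419
Term 1 = ε^1.25·(…)^4.75 = 1.34×10^-20; Term 2 = ν·Q^9.4·(…)^5.2 = 8.17×10^-21
D = 0.66·(1.34×10^-20 + 8.17×10^-21)^0.04 = 0.1079 m = 108 mm
Check: V = 2.09 m/s, Re = 1.89×10^5, f = 0.01888, h_f = 27.8 m ≈ 30.0 m ✓

D ≈ 108 mm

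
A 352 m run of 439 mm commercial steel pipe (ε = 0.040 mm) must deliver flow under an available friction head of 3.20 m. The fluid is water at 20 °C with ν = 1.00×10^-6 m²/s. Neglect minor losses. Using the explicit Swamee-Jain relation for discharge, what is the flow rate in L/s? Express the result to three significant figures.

Q ≈ 368 L/s

Swamee-Jain (Type II): Q = -0.965·√(gD⁵h_f/L)·ln[ε/(3.7D) + √(3.17ν²L/(gD³h_f))]
√(gD⁵h_f/L) = √(9.81·0.439⁵·3.20/352) = 0.03813
ε/(3.7D) = 2.46×10^-5; √(3.17ν²L/(gD³h_f)) = 2.05×10^-5
Q = -0.965·0.03813·ln(4.512×10^-5) = 0.3682 m³/s
Check: V = 2.43 m/s, Re = 1.07×10^6, f = 0.01330, h_f = 3.22 m ≈ 3.20 m ✓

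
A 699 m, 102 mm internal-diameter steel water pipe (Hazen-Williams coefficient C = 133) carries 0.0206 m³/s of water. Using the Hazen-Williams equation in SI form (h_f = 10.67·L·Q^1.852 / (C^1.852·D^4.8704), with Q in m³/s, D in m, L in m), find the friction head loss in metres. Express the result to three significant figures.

h_f = 10.67·699·0.0206^1.852 / (133^1.852·0.102^4.8704) = 44.16 m

h_f ≈ 44.2 m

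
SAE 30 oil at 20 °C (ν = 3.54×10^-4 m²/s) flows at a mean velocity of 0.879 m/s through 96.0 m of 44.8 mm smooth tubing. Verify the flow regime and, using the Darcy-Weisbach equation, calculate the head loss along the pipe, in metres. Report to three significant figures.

h_f ≈ 48.5 m

Re = VD/ν = 0.879·0.04480/3.54×10^-4 = 111 → laminar (Re < 2300)
f = 64/Re = 0.5753
h_f = f(L/D)V²/(2g) = 0.5753·(96.0/0.04480)·0.879²/(2·9.81) = 48.55 m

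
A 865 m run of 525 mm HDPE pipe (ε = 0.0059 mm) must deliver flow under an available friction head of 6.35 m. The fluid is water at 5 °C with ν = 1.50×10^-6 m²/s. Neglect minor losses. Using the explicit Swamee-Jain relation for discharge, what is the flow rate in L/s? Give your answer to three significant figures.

Swamee-Jain (Type II): Q = -0.965·√(gD⁵h_f/L)·ln[ε/(3.7D) + √(3.17ν²L/(gD³h_f))]
√(gD⁵h_f/L) = √(9.81·0.525⁵·6.35/865) = 0.05359
ε/(3.7D) = 3.04×10^-6; √(3.17ν²L/(gD³h_f)) = 2.62×10^-5
Q = -0.965·0.05359·ln(2.920×10^-5) = 0.5400 m³/s
Check: V = 2.49 m/s, Re = 8.73×10^5, f = 0.01213, h_f = 6.34 m ≈ 6.35 m ✓

Q ≈ 540 L/s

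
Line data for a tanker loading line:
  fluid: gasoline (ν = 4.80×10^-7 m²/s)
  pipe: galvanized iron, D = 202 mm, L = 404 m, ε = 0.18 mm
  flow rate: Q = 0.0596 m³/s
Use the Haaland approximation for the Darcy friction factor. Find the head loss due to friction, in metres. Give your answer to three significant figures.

V = 4Q/(πD²) = 4·0.0596/(π·0.202²) = 1.860 m/s
Re = VD/ν = 1.860·0.202/4.80×10^-7 = 7.83×10^5 → turbulent
ε/D = 0.18/202 = 8.91×10^-4
Haaland: f = 0.01950
h_f = f(L/D)V²/(2g) = 0.01950·(404/0.202)·1.860²/(2·9.81) = 6.876 m

h_f ≈ 6.88 m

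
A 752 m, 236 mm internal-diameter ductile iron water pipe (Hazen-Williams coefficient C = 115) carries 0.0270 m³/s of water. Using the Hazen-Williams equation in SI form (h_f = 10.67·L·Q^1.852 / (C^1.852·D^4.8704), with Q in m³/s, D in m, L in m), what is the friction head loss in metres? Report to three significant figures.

h_f = 10.67·752·0.0270^1.852 / (115^1.852·0.236^4.8704) = 1.726 m

h_f ≈ 1.73 m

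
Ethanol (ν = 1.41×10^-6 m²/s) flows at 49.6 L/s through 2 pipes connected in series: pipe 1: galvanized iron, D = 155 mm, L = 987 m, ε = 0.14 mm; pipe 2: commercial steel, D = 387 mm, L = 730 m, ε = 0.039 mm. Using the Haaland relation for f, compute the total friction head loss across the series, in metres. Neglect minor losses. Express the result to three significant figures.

H ≈ 45.5 m

Pipe 1: V = 2.629 m/s, Re = 2.89×10^5, ε/D = 9.03×10^-4, f = 0.02014, h_1 = f(L/D)V²/2g = 45.16 m
Pipe 2: V = 0.4217 m/s, Re = 1.16×10^5, ε/D = 1.01×10^-4, f = 0.01778, h_2 = f(L/D)V²/2g = 0.3040 m
Series → Q common, losses add: H = Σh = 45.46 m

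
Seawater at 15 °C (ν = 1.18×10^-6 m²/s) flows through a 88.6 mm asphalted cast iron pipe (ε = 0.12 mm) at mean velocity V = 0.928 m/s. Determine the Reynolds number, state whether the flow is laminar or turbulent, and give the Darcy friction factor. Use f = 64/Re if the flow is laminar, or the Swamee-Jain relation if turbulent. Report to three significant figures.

Re ≈ 6.97×10^4; turbulent; f ≈ 0.0243

Re = VD/ν = 0.9280·0.0886/1.18×10^-6 = 6.97×10^4
Re > 4000 → turbulent; ε/D = 0.00135
Swamee-Jain: f = 0.02427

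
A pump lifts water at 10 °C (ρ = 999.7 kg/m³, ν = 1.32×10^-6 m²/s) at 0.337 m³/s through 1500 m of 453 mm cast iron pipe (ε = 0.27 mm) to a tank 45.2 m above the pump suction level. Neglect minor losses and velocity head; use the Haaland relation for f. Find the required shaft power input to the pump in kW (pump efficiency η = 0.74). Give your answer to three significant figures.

P_shaft ≈ 261 kW

V = 4Q/(πD²) = 2.091 m/s; Re = 7.18×10^5; ε/D = 5.96×10^-4; f = 0.01795
h_f = f(L/D)V²/2g = 13.24 m
Total head H = z + h_f = 45.2 + 13.24 = 58.44 m
P_hyd = ρgQH = 999.7·9.81·0.337·58.44 = 193.1 kW
P_shaft = P_hyd/η = 193.1/0.74 = 261.0 kW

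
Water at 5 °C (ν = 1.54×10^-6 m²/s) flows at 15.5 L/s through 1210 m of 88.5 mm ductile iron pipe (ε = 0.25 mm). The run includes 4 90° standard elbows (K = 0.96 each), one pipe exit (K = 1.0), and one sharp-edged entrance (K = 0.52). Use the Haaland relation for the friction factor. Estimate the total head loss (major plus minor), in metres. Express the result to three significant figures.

V = 4Q/(πD²) = 2.520 m/s; V²/2g = 0.3236 m
Re = 1.45×10^5, ε/D = 0.00282 → f = 0.02663 (Haaland)
Major: h_f = f(L/D)·V²/2g = 0.02663·13672·0.3236 = 117.8 m
Minor: ΣK = 5.36; h_m = ΣK·V²/2g = 1.735 m
Total H_L = 117.8 + 1.735 = 119.6 m

H_L ≈ 120 m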